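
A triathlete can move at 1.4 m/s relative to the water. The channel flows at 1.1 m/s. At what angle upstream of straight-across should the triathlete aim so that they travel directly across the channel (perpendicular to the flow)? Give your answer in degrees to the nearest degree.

To cancel the current, the upstream component of the triathlete's velocity must equal the flow: 1.4 sin θ = 1.1.
sin θ = 1.1 / 1.4 = 0.7857.
θ = arcsin(0.7857) = 51.787°.

52°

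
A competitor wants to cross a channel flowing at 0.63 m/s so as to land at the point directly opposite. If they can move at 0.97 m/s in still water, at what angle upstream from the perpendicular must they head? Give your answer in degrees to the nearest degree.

To cancel the current, the upstream component of the competitor's velocity must equal the flow: 0.97 sin θ = 0.63.
sin θ = 0.63 / 0.97 = 0.6495.
θ = arcsin(0.6495) = 40.503°.

41°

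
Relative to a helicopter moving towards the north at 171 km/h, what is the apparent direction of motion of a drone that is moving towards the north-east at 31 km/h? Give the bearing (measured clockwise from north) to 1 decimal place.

Taking east as x and north as y: drone velocity = (21.920, 21.920) km/h; helicopter velocity = (0.000, 171.000) km/h.
Velocity of drone relative to helicopter = (21.920, 21.920) − (0.000, 171.000) = (21.920, -149.080) km/h.
Bearing = atan2(21.92, -149.08) = 171.64° clockwise from north.

171.6°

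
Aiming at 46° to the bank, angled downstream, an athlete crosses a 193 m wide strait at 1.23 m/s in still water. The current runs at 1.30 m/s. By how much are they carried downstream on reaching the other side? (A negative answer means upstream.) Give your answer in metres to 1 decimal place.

Perpendicular speed = 0.885 m/s; crossing time = 193 / 0.885 = 218.131 s.
Net downstream speed = 2.154 m/s.
Drift = 2.154 × 218.131 = 469.949 m (downstream).

469.9 m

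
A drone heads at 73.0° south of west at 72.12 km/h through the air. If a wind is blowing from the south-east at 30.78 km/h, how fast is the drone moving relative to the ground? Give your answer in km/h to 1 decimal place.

Taking east as x and north as y: velocity relative to the air = (-21.086, -68.969) km/h; the air relative to ground = (-21.765, 21.765) km/h.
Velocity relative to ground = (-21.086, -68.969) + (-21.765, 21.765) = (-42.851, -47.204) km/h.
Speed = |(-42.851, -47.204)| = 63.753 km/h.

63.8 km/h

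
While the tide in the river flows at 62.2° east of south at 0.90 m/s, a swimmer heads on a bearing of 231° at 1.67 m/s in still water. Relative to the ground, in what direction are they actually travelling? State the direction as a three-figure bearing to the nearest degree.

199°

Taking east as x and north as y: velocity relative to the water = (-1.298, -1.051) m/s; the water relative to ground = (0.796, -0.420) m/s.
Velocity relative to ground = (-1.298, -1.051) + (0.796, -0.420) = (-0.502, -1.471) m/s.
Bearing = atan2(-0.50, -1.47) = 198.84° clockwise from north.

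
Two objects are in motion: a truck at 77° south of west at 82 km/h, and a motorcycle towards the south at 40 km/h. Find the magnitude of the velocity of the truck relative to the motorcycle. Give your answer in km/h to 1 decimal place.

44.0 km/h

Taking east as x and north as y: truck velocity = (-18.446, -79.898) km/h; motorcycle velocity = (0.000, -40.000) km/h.
Velocity of truck relative to motorcycle = (-18.446, -79.898) − (0.000, -40.000) = (-18.446, -39.898) km/h.
Magnitude = |(-18.446, -39.898)| = 43.956 km/h.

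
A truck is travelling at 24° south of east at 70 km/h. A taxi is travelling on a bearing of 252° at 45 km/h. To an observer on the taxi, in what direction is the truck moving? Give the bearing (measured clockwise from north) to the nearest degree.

Taking east as x and north as y: truck velocity = (63.948, -28.472) km/h; taxi velocity = (-42.798, -13.906) km/h.
Velocity of truck relative to taxi = (63.948, -28.472) − (-42.798, -13.906) = (106.746, -14.566) km/h.
Bearing = atan2(106.75, -14.57) = 97.77° clockwise from north.

098°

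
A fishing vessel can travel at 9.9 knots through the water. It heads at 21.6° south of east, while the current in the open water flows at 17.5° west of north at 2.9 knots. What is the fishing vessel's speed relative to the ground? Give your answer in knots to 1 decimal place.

Taking east as x and north as y: velocity relative to the water = (9.205, -3.644) knots; the water relative to ground = (-0.872, 2.766) knots.
Velocity relative to ground = (9.205, -3.644) + (-0.872, 2.766) = (8.333, -0.879) knots.
Speed = |(8.333, -0.879)| = 8.379 knots.

8.4 knots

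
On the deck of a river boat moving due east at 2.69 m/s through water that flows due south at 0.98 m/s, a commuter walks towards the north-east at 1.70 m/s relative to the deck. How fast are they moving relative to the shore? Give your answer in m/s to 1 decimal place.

In east/north components (m/s): commuter relative to river boat = (1.202, 1.202); river boat relative to water = (2.690, 0.000); water relative to ground = (0.000, -0.980).
Sum = (3.892, 0.222) m/s.
Speed = |(3.892, 0.222)| = 3.898 m/s.

3.9 m/s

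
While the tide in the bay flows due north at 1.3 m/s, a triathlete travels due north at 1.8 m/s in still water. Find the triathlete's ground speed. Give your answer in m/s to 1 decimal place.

3.1 m/s

Taking east as x and north as y: velocity relative to the water = (0.000, 1.800) m/s; the water relative to ground = (0.000, 1.300) m/s.
Velocity relative to ground = (0.000, 1.800) + (0.000, 1.300) = (0.000, 3.100) m/s.
Speed = |(0.000, 3.100)| = 3.100 m/s.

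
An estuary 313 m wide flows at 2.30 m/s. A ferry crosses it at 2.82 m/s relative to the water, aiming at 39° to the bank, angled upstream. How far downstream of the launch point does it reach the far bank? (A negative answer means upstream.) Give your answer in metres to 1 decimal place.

19.1 m

Perpendicular speed = 1.775 m/s; crossing time = 313 / 1.775 = 176.369 s.
Net downstream speed = 0.108 m/s.
Drift = 0.108 × 176.369 = 19.127 m (downstream).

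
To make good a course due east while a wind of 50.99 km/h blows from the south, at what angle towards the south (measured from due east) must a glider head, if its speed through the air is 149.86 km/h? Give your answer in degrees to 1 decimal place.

The wind pushes perpendicular to the desired track; the heading must have a component into the wind equal to 50.99 km/h: 149.86 sin θ = 50.99.
sin θ = 0.3403, so θ = 19.892°.

19.9°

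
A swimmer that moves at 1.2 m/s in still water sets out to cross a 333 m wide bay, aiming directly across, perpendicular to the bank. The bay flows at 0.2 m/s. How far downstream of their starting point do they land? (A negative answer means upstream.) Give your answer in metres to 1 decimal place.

55.5 m

Perpendicular speed = 1.200 m/s; crossing time = 333 / 1.200 = 277.500 s.
Net downstream speed = 0.200 m/s.
Drift = 0.200 × 277.500 = 55.500 m (downstream).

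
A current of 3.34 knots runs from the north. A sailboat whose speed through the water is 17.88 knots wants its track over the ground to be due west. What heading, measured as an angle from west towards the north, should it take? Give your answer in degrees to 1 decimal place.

10.8°

The current pushes perpendicular to the desired track; the heading must have a component into the current equal to 3.34 knots: 17.88 sin θ = 3.34.
sin θ = 0.1868, so θ = 10.766°.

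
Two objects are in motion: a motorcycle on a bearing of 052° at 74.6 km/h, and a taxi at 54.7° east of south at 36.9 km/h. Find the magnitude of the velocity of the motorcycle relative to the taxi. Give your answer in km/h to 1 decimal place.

73.1 km/h

Taking east as x and north as y: motorcycle velocity = (58.786, 45.928) km/h; taxi velocity = (30.115, -21.323) km/h.
Velocity of motorcycle relative to taxi = (58.786, 45.928) − (30.115, -21.323) = (28.670, 67.251) km/h.
Magnitude = |(28.670, 67.251)| = 73.108 km/h.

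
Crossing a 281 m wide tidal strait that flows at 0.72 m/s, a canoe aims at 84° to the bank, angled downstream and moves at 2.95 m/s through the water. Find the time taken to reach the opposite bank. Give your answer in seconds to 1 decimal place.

95.8 s

The component of the canoe's velocity perpendicular to the bank is 2.95 × sin 84° = 2.934 m/s.
The flow acts along the bank and has no component across it.
Time = 281 / 2.934 = 95.779 s.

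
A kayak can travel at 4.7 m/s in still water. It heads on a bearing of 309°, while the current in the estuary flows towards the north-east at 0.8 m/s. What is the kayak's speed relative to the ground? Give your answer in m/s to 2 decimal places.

4.68 m/s

Taking east as x and north as y: velocity relative to the water = (-3.653, 2.958) m/s; the water relative to ground = (0.566, 0.566) m/s.
Velocity relative to ground = (-3.653, 2.958) + (0.566, 0.566) = (-3.087, 3.523) m/s.
Speed = |(-3.087, 3.523)| = 4.684 m/s.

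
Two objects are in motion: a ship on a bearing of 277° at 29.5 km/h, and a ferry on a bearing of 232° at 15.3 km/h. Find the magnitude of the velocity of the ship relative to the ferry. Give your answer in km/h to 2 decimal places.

Taking east as x and north as y: ship velocity = (-29.280, 3.595) km/h; ferry velocity = (-12.057, -9.420) km/h.
Velocity of ship relative to ferry = (-29.280, 3.595) − (-12.057, -9.420) = (-17.224, 13.015) km/h.
Magnitude = |(-17.224, 13.015)| = 21.588 km/h.

21.59 km/h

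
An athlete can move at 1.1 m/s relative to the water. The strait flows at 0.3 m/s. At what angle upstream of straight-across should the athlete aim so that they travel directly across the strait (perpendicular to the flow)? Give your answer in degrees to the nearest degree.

16°

To cancel the current, the upstream component of the athlete's velocity must equal the flow: 1.1 sin θ = 0.3.
sin θ = 0.3 / 1.1 = 0.2727.
θ = arcsin(0.2727) = 15.827°.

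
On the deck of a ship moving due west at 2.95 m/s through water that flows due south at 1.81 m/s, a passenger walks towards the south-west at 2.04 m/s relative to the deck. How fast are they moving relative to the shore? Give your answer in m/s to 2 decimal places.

In east/north components (m/s): passenger relative to ship = (-1.442, -1.442); ship relative to water = (-2.950, 0.000); water relative to ground = (0.000, -1.810).
Sum = (-4.392, -3.252) m/s.
Speed = |(-4.392, -3.252)| = 5.466 m/s.

5.47 m/s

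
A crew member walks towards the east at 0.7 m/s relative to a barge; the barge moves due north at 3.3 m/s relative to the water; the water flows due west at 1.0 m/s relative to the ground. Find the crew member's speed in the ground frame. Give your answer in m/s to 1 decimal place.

3.3 m/s

In east/north components (m/s): crew member relative to barge = (0.700, 0.000); barge relative to water = (0.000, 3.300); water relative to ground = (-1.000, 0.000).
Sum = (-0.300, 3.300) m/s.
Speed = |(-0.300, 3.300)| = 3.314 m/s.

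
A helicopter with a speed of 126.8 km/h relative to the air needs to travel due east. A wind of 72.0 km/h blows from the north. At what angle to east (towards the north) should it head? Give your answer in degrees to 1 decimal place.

34.6°

The wind pushes perpendicular to the desired track; the heading must have a component into the wind equal to 72.0 km/h: 126.8 sin θ = 72.0.
sin θ = 0.5678, so θ = 34.599°.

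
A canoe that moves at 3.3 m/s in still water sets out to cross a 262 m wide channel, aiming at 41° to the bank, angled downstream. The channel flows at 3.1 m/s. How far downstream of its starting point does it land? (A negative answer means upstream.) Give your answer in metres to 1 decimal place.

Perpendicular speed = 2.165 m/s; crossing time = 262 / 2.165 = 121.016 s.
Net downstream speed = 5.591 m/s.
Drift = 5.591 × 121.016 = 676.548 m (downstream).

676.5 m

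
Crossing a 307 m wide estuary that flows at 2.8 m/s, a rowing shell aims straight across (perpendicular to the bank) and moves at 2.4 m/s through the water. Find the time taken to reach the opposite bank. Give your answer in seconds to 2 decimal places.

The component of the rowing shell's velocity perpendicular to the bank is 2.4 m/s.
The flow acts along the bank and has no component across it.
Time = 307 / 2.400 = 127.917 s.

127.92 s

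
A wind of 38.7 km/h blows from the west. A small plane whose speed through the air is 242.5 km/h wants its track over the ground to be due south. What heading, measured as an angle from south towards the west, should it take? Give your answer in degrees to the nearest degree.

The wind pushes perpendicular to the desired track; the heading must have a component into the wind equal to 38.7 km/h: 242.5 sin θ = 38.7.
sin θ = 0.1596, so θ = 9.183°.

9°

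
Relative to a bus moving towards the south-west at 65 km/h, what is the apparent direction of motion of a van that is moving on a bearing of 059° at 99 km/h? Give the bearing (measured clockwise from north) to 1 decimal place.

Taking east as x and north as y: van velocity = (84.860, 50.989) km/h; bus velocity = (-45.962, -45.962) km/h.
Velocity of van relative to bus = (84.860, 50.989) − (-45.962, -45.962) = (130.822, 96.951) km/h.
Bearing = atan2(130.82, 96.95) = 53.46° clockwise from north.

053.5°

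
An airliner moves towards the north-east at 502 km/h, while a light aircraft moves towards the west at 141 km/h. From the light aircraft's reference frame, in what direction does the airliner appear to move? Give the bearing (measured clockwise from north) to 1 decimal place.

054.4°

Taking east as x and north as y: airliner velocity = (354.968, 354.968) km/h; light aircraft velocity = (-141.000, 0.000) km/h.
Velocity of airliner relative to light aircraft = (354.968, 354.968) − (-141.000, 0.000) = (495.968, 354.968) km/h.
Bearing = atan2(495.97, 354.97) = 54.41° clockwise from north.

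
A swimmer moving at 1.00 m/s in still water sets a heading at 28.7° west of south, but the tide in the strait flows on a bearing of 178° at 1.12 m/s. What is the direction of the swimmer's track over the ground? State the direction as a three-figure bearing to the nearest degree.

Taking east as x and north as y: velocity relative to the water = (-0.480, -0.877) m/s; the water relative to ground = (0.039, -1.119) m/s.
Velocity relative to ground = (-0.480, -0.877) + (0.039, -1.119) = (-0.441, -1.996) m/s.
Bearing = atan2(-0.44, -2.00) = 192.46° clockwise from north.

192°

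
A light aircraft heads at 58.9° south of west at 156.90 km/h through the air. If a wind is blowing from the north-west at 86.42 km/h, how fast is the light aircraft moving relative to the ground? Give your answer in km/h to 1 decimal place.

Taking east as x and north as y: velocity relative to the air = (-81.044, -134.348) km/h; the air relative to ground = (61.108, -61.108) km/h.
Velocity relative to ground = (-81.044, -134.348) + (61.108, -61.108) = (-19.936, -195.456) km/h.
Speed = |(-19.936, -195.456)| = 196.471 km/h.

196.5 km/h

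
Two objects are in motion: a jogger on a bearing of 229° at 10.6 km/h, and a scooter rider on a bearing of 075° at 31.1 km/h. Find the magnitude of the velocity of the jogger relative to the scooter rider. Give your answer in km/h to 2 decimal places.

Taking east as x and north as y: jogger velocity = (-8.000, -6.954) km/h; scooter rider velocity = (30.040, 8.049) km/h.
Velocity of jogger relative to scooter rider = (-8.000, -6.954) − (30.040, 8.049) = (-38.040, -15.003) km/h.
Magnitude = |(-38.040, -15.003)| = 40.892 km/h.

40.89 km/h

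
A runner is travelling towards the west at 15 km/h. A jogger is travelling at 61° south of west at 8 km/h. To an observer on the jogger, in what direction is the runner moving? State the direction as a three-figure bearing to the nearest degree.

302°

Taking east as x and north as y: runner velocity = (-15.000, 0.000) km/h; jogger velocity = (-3.878, -6.997) km/h.
Velocity of runner relative to jogger = (-15.000, 0.000) − (-3.878, -6.997) = (-11.122, 6.997) km/h.
Bearing = atan2(-11.12, 7.00) = 302.18° clockwise from north.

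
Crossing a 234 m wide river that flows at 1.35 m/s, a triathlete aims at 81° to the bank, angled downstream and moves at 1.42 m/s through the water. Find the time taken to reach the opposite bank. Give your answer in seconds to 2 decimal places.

166.84 s

The component of the triathlete's velocity perpendicular to the bank is 1.42 × sin 81° = 1.403 m/s.
The current is parallel to the bank, so it does not affect the crossing time.
Time = 234 / 1.403 = 166.843 s.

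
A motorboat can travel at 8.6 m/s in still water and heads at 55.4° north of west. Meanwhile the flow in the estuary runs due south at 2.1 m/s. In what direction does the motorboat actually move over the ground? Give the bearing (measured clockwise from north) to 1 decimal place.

Taking east as x and north as y: velocity relative to the water = (-4.883, 7.079) m/s; the water relative to ground = (0.000, -2.100) m/s.
Velocity relative to ground = (-4.883, 7.079) + (0.000, -2.100) = (-4.883, 4.979) m/s.
Bearing = atan2(-4.88, 4.98) = 315.55° clockwise from north.

315.6°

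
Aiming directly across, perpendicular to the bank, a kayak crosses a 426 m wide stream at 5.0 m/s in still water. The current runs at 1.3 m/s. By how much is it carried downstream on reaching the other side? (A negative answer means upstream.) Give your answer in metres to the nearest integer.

Perpendicular speed = 5.000 m/s; crossing time = 426 / 5.000 = 85.200 s.
Net downstream speed = 1.300 m/s.
Drift = 1.300 × 85.200 = 110.760 m (downstream).

111 m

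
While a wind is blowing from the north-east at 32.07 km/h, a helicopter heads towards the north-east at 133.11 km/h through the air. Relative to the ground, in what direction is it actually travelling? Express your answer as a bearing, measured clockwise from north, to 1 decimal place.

045.0°

Taking east as x and north as y: velocity relative to the air = (94.123, 94.123) km/h; the air relative to ground = (-22.677, -22.677) km/h.
Velocity relative to ground = (94.123, 94.123) + (-22.677, -22.677) = (71.446, 71.446) km/h.
Bearing = atan2(71.45, 71.45) = 45.00° clockwise from north.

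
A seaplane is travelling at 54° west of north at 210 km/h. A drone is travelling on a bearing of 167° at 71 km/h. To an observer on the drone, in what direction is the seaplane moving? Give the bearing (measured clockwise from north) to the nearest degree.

316°

Taking east as x and north as y: seaplane velocity = (-169.894, 123.435) km/h; drone velocity = (15.972, -69.180) km/h.
Velocity of seaplane relative to drone = (-169.894, 123.435) − (15.972, -69.180) = (-185.865, 192.615) km/h.
Bearing = atan2(-185.87, 192.62) = 316.02° clockwise from north.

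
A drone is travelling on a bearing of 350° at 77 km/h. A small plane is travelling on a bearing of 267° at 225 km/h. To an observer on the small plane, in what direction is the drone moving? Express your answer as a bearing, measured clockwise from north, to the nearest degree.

Taking east as x and north as y: drone velocity = (-13.371, 75.830) km/h; small plane velocity = (-224.692, -11.776) km/h.
Velocity of drone relative to small plane = (-13.371, 75.830) − (-224.692, -11.776) = (211.321, 87.606) km/h.
Bearing = atan2(211.32, 87.61) = 67.48° clockwise from north.

067°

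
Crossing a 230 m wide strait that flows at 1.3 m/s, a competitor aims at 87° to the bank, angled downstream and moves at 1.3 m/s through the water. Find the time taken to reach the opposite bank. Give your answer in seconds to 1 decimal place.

The component of the competitor's velocity perpendicular to the bank is 1.3 × sin 87° = 1.298 m/s.
The current is parallel to the bank, so it does not affect the crossing time.
Time = 230 / 1.298 = 177.166 s.

177.2 s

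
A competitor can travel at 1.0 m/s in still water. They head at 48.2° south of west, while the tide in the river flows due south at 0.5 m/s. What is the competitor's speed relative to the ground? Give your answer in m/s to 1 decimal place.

1.4 m/s

Taking east as x and north as y: velocity relative to the water = (-0.667, -0.745) m/s; the water relative to ground = (0.000, -0.500) m/s.
Velocity relative to ground = (-0.667, -0.745) + (0.000, -0.500) = (-0.667, -1.245) m/s.
Speed = |(-0.667, -1.245)| = 1.413 m/s.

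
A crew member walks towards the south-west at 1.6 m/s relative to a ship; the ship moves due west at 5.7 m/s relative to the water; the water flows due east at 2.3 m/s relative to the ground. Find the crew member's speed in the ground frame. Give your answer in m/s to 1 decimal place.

In east/north components (m/s): crew member relative to ship = (-1.131, -1.131); ship relative to water = (-5.700, 0.000); water relative to ground = (2.300, 0.000).
Sum = (-4.531, -1.131) m/s.
Speed = |(-4.531, -1.131)| = 4.670 m/s.

4.7 m/s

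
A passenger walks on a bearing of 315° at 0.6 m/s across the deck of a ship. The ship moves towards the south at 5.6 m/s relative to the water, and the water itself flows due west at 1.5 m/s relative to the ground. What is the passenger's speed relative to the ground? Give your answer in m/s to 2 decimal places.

In east/north components (m/s): passenger relative to ship = (-0.424, 0.424); ship relative to water = (0.000, -5.600); water relative to ground = (-1.500, 0.000).
Sum = (-1.924, -5.176) m/s.
Speed = |(-1.924, -5.176)| = 5.522 m/s.

5.52 m/s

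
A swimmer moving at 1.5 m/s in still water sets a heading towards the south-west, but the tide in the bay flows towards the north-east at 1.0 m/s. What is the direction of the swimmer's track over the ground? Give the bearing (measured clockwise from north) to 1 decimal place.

225.0°

Taking east as x and north as y: velocity relative to the water = (-1.061, -1.061) m/s; the water relative to ground = (0.707, 0.707) m/s.
Velocity relative to ground = (-1.061, -1.061) + (0.707, 0.707) = (-0.354, -0.354) m/s.
Bearing = atan2(-0.35, -0.35) = 225.00° clockwise from north.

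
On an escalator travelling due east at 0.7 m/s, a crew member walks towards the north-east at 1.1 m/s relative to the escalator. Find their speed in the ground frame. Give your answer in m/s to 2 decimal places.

1.67 m/s

Taking east as x and north as y: escalator velocity = (0.700, 0.000) m/s; crew member velocity relative to escalator = (0.778, 0.778) m/s.
Velocity relative to ground = (0.700, 0.000) + (0.778, 0.778) = (1.478, 0.778) m/s.
Speed = |(1.478, 0.778)| = 1.670 m/s.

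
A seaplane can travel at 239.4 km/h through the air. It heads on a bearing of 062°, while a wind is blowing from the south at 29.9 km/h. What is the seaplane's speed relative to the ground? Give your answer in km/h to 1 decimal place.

Taking east as x and north as y: velocity relative to the air = (211.378, 112.391) km/h; the air relative to ground = (0.000, 29.900) km/h.
Velocity relative to ground = (211.378, 112.391) + (0.000, 29.900) = (211.378, 142.291) km/h.
Speed = |(211.378, 142.291)| = 254.809 km/h.

254.8 km/h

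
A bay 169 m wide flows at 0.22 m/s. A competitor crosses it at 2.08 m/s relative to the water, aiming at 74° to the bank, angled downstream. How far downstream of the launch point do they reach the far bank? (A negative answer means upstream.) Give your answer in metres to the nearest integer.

Perpendicular speed = 1.999 m/s; crossing time = 169 / 1.999 = 84.524 s.
Net downstream speed = 0.793 m/s.
Drift = 0.793 × 84.524 = 67.055 m (downstream).

67 m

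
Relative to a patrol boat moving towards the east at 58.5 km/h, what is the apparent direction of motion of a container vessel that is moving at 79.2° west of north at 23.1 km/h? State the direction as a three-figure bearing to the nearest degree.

Taking east as x and north as y: container vessel velocity = (-22.691, 4.329) km/h; patrol boat velocity = (58.500, 0.000) km/h.
Velocity of container vessel relative to patrol boat = (-22.691, 4.329) − (58.500, 0.000) = (-81.191, 4.329) km/h.
Bearing = atan2(-81.19, 4.33) = 273.05° clockwise from north.

273°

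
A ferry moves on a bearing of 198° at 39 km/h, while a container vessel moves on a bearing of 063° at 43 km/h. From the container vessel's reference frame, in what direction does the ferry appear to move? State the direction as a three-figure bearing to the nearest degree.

Taking east as x and north as y: ferry velocity = (-12.052, -37.091) km/h; container vessel velocity = (38.313, 19.522) km/h.
Velocity of ferry relative to container vessel = (-12.052, -37.091) − (38.313, 19.522) = (-50.365, -56.613) km/h.
Bearing = atan2(-50.36, -56.61) = 221.66° clockwise from north.

222°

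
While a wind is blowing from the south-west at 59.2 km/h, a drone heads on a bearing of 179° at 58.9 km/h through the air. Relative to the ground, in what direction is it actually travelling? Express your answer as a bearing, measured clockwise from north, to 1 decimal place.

111.7°

Taking east as x and north as y: velocity relative to the air = (1.028, -58.891) km/h; the air relative to ground = (41.861, 41.861) km/h.
Velocity relative to ground = (1.028, -58.891) + (41.861, 41.861) = (42.889, -17.030) km/h.
Bearing = atan2(42.89, -17.03) = 111.66° clockwise from north.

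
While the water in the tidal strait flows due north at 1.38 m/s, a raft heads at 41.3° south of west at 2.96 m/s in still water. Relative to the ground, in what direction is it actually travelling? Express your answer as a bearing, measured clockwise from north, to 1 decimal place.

Taking east as x and north as y: velocity relative to the water = (-2.224, -1.954) m/s; the water relative to ground = (0.000, 1.380) m/s.
Velocity relative to ground = (-2.224, -1.954) + (0.000, 1.380) = (-2.224, -0.574) m/s.
Bearing = atan2(-2.22, -0.57) = 255.54° clockwise from north.

255.5°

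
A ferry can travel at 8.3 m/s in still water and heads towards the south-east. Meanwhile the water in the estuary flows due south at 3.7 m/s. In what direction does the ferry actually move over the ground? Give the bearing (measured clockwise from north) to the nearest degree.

148°

Taking east as x and north as y: velocity relative to the water = (5.869, -5.869) m/s; the water relative to ground = (0.000, -3.700) m/s.
Velocity relative to ground = (5.869, -5.869) + (0.000, -3.700) = (5.869, -9.569) m/s.
Bearing = atan2(5.87, -9.57) = 148.48° clockwise from north.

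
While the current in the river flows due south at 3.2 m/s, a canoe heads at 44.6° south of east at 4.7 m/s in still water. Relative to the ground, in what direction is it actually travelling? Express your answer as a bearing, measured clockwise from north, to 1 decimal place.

Taking east as x and north as y: velocity relative to the water = (3.347, -3.300) m/s; the water relative to ground = (0.000, -3.200) m/s.
Velocity relative to ground = (3.347, -3.300) + (0.000, -3.200) = (3.347, -6.500) m/s.
Bearing = atan2(3.35, -6.50) = 152.76° clockwise from north.

152.8°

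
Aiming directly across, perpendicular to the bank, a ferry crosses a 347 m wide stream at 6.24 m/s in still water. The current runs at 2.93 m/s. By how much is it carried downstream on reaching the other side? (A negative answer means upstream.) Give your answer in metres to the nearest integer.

163 m

Perpendicular speed = 6.240 m/s; crossing time = 347 / 6.240 = 55.609 s.
Net downstream speed = 2.930 m/s.
Drift = 2.930 × 55.609 = 162.934 m (downstream).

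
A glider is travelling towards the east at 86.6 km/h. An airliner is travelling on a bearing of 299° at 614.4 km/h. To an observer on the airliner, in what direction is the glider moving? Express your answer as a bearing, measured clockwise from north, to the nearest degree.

Taking east as x and north as y: glider velocity = (86.600, 0.000) km/h; airliner velocity = (-537.366, 297.867) km/h.
Velocity of glider relative to airliner = (86.600, 0.000) − (-537.366, 297.867) = (623.966, -297.867) km/h.
Bearing = atan2(623.97, -297.87) = 115.52° clockwise from north.

116°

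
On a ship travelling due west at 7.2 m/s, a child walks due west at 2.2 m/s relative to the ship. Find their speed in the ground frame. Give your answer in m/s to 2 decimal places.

Taking east as x and north as y: ship velocity = (-7.200, 0.000) m/s; child velocity relative to ship = (-2.200, 0.000) m/s.
Velocity relative to ground = (-7.200, 0.000) + (-2.200, 0.000) = (-9.400, 0.000) m/s.
Speed = |(-9.400, 0.000)| = 9.400 m/s.

9.40 m/s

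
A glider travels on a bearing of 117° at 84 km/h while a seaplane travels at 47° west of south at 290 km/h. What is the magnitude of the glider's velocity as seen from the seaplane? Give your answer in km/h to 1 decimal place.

Taking east as x and north as y: glider velocity = (74.845, -38.135) km/h; seaplane velocity = (-212.093, -197.780) km/h.
Velocity of glider relative to seaplane = (74.845, -38.135) − (-212.093, -197.780) = (286.937, 159.644) km/h.
Magnitude = |(286.937, 159.644)| = 328.358 km/h.

328.4 km/h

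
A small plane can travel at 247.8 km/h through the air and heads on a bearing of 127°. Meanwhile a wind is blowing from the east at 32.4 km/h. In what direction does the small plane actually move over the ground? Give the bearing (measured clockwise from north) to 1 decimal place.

132.0°

Taking east as x and north as y: velocity relative to the air = (197.902, -149.130) km/h; the air relative to ground = (-32.400, 0.000) km/h.
Velocity relative to ground = (197.902, -149.130) + (-32.400, 0.000) = (165.502, -149.130) km/h.
Bearing = atan2(165.50, -149.13) = 132.02° clockwise from north.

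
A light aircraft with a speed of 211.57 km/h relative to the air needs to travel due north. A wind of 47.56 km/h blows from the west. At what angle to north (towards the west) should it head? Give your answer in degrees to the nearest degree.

13°

The wind pushes perpendicular to the desired track; the heading must have a component into the wind equal to 47.56 km/h: 211.57 sin θ = 47.56.
sin θ = 0.2248, so θ = 12.991°.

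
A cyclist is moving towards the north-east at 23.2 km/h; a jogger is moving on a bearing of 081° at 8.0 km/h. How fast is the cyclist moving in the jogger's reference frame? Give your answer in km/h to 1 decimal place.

Taking east as x and north as y: cyclist velocity = (16.405, 16.405) km/h; jogger velocity = (7.902, 1.251) km/h.
Velocity of cyclist relative to jogger = (16.405, 16.405) − (7.902, 1.251) = (8.503, 15.153) km/h.
Magnitude = |(8.503, 15.153)| = 17.376 km/h.

17.4 km/h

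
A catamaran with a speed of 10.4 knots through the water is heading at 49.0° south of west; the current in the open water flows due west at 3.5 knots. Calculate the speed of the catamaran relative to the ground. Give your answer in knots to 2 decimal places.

Taking east as x and north as y: velocity relative to the water = (-6.823, -7.849) knots; the water relative to ground = (-3.500, 0.000) knots.
Velocity relative to ground = (-6.823, -7.849) + (-3.500, 0.000) = (-10.323, -7.849) knots.
Speed = |(-10.323, -7.849)| = 12.968 knots.

12.97 knots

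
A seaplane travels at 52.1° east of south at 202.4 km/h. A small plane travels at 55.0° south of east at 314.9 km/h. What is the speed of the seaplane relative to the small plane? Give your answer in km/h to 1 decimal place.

135.2 km/h

Taking east as x and north as y: seaplane velocity = (159.711, -124.331) km/h; small plane velocity = (180.619, -257.951) km/h.
Velocity of seaplane relative to small plane = (159.711, -124.331) − (180.619, -257.951) = (-20.909, 133.620) km/h.
Magnitude = |(-20.909, 133.620)| = 135.246 km/h.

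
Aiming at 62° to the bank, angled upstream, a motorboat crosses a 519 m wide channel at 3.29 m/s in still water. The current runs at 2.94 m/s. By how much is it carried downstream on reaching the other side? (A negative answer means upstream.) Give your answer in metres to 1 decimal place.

Perpendicular speed = 2.905 m/s; crossing time = 519 / 2.905 = 178.664 s.
Net downstream speed = 1.395 m/s.
Drift = 1.395 × 178.664 = 249.314 m (downstream).

249.3 m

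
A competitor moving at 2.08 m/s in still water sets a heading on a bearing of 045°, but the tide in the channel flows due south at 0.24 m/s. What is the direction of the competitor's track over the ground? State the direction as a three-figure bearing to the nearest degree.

050°

Taking east as x and north as y: velocity relative to the water = (1.471, 1.471) m/s; the water relative to ground = (0.000, -0.240) m/s.
Velocity relative to ground = (1.471, 1.471) + (0.000, -0.240) = (1.471, 1.231) m/s.
Bearing = atan2(1.47, 1.23) = 50.08° clockwise from north.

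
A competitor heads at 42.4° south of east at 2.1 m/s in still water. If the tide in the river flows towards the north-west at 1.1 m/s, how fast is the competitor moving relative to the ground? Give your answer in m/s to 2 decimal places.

Taking east as x and north as y: velocity relative to the water = (1.551, -1.416) m/s; the water relative to ground = (-0.778, 0.778) m/s.
Velocity relative to ground = (1.551, -1.416) + (-0.778, 0.778) = (0.773, -0.638) m/s.
Speed = |(0.773, -0.638)| = 1.002 m/s.

1.00 m/s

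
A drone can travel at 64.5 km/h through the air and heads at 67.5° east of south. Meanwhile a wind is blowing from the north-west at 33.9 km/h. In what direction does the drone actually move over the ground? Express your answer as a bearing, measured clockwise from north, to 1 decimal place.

Taking east as x and north as y: velocity relative to the air = (59.590, -24.683) km/h; the air relative to ground = (23.971, -23.971) km/h.
Velocity relative to ground = (59.590, -24.683) + (23.971, -23.971) = (83.561, -48.654) km/h.
Bearing = atan2(83.56, -48.65) = 120.21° clockwise from north.

120.2°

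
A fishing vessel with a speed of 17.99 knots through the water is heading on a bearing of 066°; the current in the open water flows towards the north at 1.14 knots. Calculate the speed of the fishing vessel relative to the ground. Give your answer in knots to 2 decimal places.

Taking east as x and north as y: velocity relative to the water = (16.435, 7.317) knots; the water relative to ground = (0.000, 1.140) knots.
Velocity relative to ground = (16.435, 7.317) + (0.000, 1.140) = (16.435, 8.457) knots.
Speed = |(16.435, 8.457)| = 18.483 knots.

18.48 knots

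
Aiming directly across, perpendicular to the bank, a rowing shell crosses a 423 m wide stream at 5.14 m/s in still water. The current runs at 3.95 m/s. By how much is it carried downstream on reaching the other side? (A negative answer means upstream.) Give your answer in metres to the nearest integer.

325 m

Perpendicular speed = 5.140 m/s; crossing time = 423 / 5.140 = 82.296 s.
Net downstream speed = 3.950 m/s.
Drift = 3.950 × 82.296 = 325.068 m (downstream).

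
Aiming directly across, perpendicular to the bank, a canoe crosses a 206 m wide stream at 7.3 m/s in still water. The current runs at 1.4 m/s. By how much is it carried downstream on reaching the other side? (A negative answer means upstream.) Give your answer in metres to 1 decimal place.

Perpendicular speed = 7.300 m/s; crossing time = 206 / 7.300 = 28.219 s.
Net downstream speed = 1.400 m/s.
Drift = 1.400 × 28.219 = 39.507 m (downstream).

39.5 m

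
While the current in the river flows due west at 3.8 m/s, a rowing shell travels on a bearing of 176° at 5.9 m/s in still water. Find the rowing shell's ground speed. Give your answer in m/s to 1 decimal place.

6.8 m/s

Taking east as x and north as y: velocity relative to the water = (0.412, -5.886) m/s; the water relative to ground = (-3.800, 0.000) m/s.
Velocity relative to ground = (0.412, -5.886) + (-3.800, 0.000) = (-3.388, -5.886) m/s.
Speed = |(-3.388, -5.886)| = 6.791 m/s.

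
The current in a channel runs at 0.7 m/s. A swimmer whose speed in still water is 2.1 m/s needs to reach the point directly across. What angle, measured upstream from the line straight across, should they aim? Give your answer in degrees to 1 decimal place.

To cancel the current, the upstream component of the swimmer's velocity must equal the flow: 2.1 sin θ = 0.7.
sin θ = 0.7 / 2.1 = 0.3333.
θ = arcsin(0.3333) = 19.471°.

19.5°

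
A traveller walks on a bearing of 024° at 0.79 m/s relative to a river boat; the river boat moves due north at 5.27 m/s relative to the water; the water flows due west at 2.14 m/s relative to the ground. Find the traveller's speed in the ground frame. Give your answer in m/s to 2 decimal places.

6.26 m/s

In east/north components (m/s): traveller relative to river boat = (0.321, 0.722); river boat relative to water = (0.000, 5.270); water relative to ground = (-2.140, 0.000).
Sum = (-1.819, 5.992) m/s.
Speed = |(-1.819, 5.992)| = 6.262 m/s.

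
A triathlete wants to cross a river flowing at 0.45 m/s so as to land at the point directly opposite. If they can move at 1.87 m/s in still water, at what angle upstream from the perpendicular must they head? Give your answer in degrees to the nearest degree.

To cancel the current, the upstream component of the triathlete's velocity must equal the flow: 1.87 sin θ = 0.45.
sin θ = 0.45 / 1.87 = 0.2406.
θ = arcsin(0.2406) = 13.924°.

14°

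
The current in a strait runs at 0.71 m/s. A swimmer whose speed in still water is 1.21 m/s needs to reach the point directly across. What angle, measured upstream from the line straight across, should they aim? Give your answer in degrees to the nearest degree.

36°

To cancel the current, the upstream component of the swimmer's velocity must equal the flow: 1.21 sin θ = 0.71.
sin θ = 0.71 / 1.21 = 0.5868.
θ = arcsin(0.5868) = 35.929°.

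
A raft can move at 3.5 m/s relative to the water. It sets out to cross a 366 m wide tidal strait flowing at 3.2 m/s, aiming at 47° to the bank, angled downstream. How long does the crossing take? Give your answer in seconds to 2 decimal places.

142.98 s

The component of the raft's velocity perpendicular to the bank is 3.5 × sin 47° = 2.560 m/s.
Only the cross-stream component determines the crossing time; the current contributes nothing perpendicular to the bank.
Time = 366 / 2.560 = 142.983 s.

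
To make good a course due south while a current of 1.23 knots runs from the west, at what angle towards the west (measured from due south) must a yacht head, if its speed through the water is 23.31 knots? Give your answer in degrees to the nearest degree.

The current pushes perpendicular to the desired track; the heading must have a component into the current equal to 1.23 knots: 23.31 sin θ = 1.23.
sin θ = 0.0528, so θ = 3.025°.

3°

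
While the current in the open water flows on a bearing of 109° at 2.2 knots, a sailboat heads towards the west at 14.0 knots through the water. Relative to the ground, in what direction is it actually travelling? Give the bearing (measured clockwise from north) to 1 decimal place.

Taking east as x and north as y: velocity relative to the water = (-14.000, 0.000) knots; the water relative to ground = (2.080, -0.716) knots.
Velocity relative to ground = (-14.000, 0.000) + (2.080, -0.716) = (-11.920, -0.716) knots.
Bearing = atan2(-11.92, -0.72) = 266.56° clockwise from north.

266.6°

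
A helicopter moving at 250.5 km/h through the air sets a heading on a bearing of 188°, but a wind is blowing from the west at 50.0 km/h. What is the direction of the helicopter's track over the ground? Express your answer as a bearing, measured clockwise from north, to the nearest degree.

Taking east as x and north as y: velocity relative to the air = (-34.863, -248.062) km/h; the air relative to ground = (50.000, 0.000) km/h.
Velocity relative to ground = (-34.863, -248.062) + (50.000, 0.000) = (15.137, -248.062) km/h.
Bearing = atan2(15.14, -248.06) = 176.51° clockwise from north.

177°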